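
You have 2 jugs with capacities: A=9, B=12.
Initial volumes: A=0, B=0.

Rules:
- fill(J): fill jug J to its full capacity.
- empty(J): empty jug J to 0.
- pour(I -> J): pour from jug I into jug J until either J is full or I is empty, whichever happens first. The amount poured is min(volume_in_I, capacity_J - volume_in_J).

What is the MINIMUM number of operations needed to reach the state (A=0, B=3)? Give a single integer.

Answer: 3

Derivation:
BFS from (A=0, B=0). One shortest path:
  1. fill(B) -> (A=0 B=12)
  2. pour(B -> A) -> (A=9 B=3)
  3. empty(A) -> (A=0 B=3)
Reached target in 3 moves.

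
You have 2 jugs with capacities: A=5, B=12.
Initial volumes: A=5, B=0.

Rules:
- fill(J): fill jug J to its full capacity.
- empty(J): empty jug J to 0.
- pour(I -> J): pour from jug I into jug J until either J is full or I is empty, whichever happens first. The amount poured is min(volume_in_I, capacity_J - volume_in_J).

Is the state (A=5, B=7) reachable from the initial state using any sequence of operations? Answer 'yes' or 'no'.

BFS from (A=5, B=0):
  1. empty(A) -> (A=0 B=0)
  2. fill(B) -> (A=0 B=12)
  3. pour(B -> A) -> (A=5 B=7)
Target reached → yes.

Answer: yes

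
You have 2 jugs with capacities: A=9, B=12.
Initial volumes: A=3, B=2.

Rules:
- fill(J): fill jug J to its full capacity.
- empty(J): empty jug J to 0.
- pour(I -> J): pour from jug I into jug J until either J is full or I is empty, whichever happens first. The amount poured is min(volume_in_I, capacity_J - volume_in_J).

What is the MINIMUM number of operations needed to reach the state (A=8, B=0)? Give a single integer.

Answer: 5

Derivation:
BFS from (A=3, B=2). One shortest path:
  1. fill(A) -> (A=9 B=2)
  2. pour(A -> B) -> (A=0 B=11)
  3. fill(A) -> (A=9 B=11)
  4. pour(A -> B) -> (A=8 B=12)
  5. empty(B) -> (A=8 B=0)
Reached target in 5 moves.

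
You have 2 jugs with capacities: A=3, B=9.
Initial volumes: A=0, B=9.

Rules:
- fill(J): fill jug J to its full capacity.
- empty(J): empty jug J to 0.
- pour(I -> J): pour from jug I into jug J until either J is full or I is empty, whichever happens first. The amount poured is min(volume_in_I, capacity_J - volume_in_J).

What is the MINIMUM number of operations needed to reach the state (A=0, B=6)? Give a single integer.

BFS from (A=0, B=9). One shortest path:
  1. pour(B -> A) -> (A=3 B=6)
  2. empty(A) -> (A=0 B=6)
Reached target in 2 moves.

Answer: 2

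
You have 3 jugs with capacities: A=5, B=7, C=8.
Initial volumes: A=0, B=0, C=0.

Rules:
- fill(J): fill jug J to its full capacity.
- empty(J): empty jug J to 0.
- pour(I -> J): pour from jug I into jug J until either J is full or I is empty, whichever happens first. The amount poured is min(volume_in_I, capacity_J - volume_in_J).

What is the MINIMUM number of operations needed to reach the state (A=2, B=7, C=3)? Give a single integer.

Answer: 6

Derivation:
BFS from (A=0, B=0, C=0). One shortest path:
  1. fill(A) -> (A=5 B=0 C=0)
  2. fill(B) -> (A=5 B=7 C=0)
  3. pour(A -> C) -> (A=0 B=7 C=5)
  4. pour(B -> A) -> (A=5 B=2 C=5)
  5. pour(A -> C) -> (A=2 B=2 C=8)
  6. pour(C -> B) -> (A=2 B=7 C=3)
Reached target in 6 moves.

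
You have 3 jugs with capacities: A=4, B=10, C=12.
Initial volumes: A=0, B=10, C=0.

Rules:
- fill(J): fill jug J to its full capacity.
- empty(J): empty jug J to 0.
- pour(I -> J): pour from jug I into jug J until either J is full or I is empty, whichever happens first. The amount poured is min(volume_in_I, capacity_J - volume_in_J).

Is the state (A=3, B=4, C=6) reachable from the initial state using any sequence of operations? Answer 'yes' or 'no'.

BFS explored all 106 reachable states.
Reachable set includes: (0,0,0), (0,0,2), (0,0,4), (0,0,6), (0,0,8), (0,0,10), (0,0,12), (0,2,0), (0,2,2), (0,2,4), (0,2,6), (0,2,8) ...
Target (A=3, B=4, C=6) not in reachable set → no.

Answer: no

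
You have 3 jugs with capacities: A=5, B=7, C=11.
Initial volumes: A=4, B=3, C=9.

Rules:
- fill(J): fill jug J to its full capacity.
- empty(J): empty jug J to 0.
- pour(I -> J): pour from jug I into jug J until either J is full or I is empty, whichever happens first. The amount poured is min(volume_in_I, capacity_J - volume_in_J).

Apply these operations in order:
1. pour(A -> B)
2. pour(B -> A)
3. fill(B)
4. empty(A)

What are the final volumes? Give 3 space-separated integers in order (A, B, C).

Step 1: pour(A -> B) -> (A=0 B=7 C=9)
Step 2: pour(B -> A) -> (A=5 B=2 C=9)
Step 3: fill(B) -> (A=5 B=7 C=9)
Step 4: empty(A) -> (A=0 B=7 C=9)

Answer: 0 7 9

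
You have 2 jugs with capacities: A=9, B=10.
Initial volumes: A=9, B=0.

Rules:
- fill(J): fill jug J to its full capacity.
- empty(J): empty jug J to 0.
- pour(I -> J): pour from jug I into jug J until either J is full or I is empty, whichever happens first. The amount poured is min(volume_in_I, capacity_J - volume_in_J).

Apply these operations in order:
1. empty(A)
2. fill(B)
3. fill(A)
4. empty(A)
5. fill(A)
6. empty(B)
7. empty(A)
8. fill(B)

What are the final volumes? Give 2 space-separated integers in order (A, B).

Answer: 0 10

Derivation:
Step 1: empty(A) -> (A=0 B=0)
Step 2: fill(B) -> (A=0 B=10)
Step 3: fill(A) -> (A=9 B=10)
Step 4: empty(A) -> (A=0 B=10)
Step 5: fill(A) -> (A=9 B=10)
Step 6: empty(B) -> (A=9 B=0)
Step 7: empty(A) -> (A=0 B=0)
Step 8: fill(B) -> (A=0 B=10)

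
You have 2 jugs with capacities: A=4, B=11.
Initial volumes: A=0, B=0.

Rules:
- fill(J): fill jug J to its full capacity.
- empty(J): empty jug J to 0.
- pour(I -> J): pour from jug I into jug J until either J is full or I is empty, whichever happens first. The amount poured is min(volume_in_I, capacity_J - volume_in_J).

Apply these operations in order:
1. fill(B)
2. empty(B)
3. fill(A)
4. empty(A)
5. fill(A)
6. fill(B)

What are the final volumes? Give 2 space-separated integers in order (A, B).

Step 1: fill(B) -> (A=0 B=11)
Step 2: empty(B) -> (A=0 B=0)
Step 3: fill(A) -> (A=4 B=0)
Step 4: empty(A) -> (A=0 B=0)
Step 5: fill(A) -> (A=4 B=0)
Step 6: fill(B) -> (A=4 B=11)

Answer: 4 11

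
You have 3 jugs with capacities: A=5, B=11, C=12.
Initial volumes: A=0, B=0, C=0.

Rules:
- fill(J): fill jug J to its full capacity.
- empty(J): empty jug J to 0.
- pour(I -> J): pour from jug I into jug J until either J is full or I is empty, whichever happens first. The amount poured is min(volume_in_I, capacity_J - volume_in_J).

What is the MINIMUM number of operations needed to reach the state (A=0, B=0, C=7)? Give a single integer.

Answer: 3

Derivation:
BFS from (A=0, B=0, C=0). One shortest path:
  1. fill(C) -> (A=0 B=0 C=12)
  2. pour(C -> A) -> (A=5 B=0 C=7)
  3. empty(A) -> (A=0 B=0 C=7)
Reached target in 3 moves.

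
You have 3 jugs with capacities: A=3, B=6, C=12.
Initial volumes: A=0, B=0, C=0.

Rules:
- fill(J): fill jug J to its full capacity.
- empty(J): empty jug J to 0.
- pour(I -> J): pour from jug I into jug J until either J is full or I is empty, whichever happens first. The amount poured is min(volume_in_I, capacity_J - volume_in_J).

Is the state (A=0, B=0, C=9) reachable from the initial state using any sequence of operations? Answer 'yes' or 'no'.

BFS from (A=0, B=0, C=0):
  1. fill(C) -> (A=0 B=0 C=12)
  2. pour(C -> A) -> (A=3 B=0 C=9)
  3. empty(A) -> (A=0 B=0 C=9)
Target reached → yes.

Answer: yes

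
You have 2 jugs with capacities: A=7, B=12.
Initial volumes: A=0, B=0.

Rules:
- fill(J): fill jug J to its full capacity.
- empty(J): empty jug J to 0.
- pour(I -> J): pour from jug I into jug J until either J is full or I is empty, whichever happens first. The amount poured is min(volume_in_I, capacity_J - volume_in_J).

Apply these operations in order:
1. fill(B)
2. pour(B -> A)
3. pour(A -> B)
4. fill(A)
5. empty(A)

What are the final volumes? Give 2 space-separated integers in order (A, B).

Step 1: fill(B) -> (A=0 B=12)
Step 2: pour(B -> A) -> (A=7 B=5)
Step 3: pour(A -> B) -> (A=0 B=12)
Step 4: fill(A) -> (A=7 B=12)
Step 5: empty(A) -> (A=0 B=12)

Answer: 0 12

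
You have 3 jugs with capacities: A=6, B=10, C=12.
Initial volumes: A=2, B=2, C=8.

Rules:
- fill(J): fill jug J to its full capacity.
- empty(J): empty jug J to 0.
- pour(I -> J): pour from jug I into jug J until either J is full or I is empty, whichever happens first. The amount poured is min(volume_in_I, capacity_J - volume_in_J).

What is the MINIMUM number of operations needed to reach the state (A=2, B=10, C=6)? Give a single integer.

Answer: 4

Derivation:
BFS from (A=2, B=2, C=8). One shortest path:
  1. pour(A -> B) -> (A=0 B=4 C=8)
  2. fill(A) -> (A=6 B=4 C=8)
  3. pour(A -> C) -> (A=2 B=4 C=12)
  4. pour(C -> B) -> (A=2 B=10 C=6)
Reached target in 4 moves.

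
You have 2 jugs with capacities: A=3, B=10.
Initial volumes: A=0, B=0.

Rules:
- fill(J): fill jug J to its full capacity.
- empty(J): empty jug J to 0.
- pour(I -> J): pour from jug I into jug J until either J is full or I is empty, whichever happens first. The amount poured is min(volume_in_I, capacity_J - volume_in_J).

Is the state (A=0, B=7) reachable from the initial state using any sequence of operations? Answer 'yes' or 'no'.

BFS from (A=0, B=0):
  1. fill(B) -> (A=0 B=10)
  2. pour(B -> A) -> (A=3 B=7)
  3. empty(A) -> (A=0 B=7)
Target reached → yes.

Answer: yes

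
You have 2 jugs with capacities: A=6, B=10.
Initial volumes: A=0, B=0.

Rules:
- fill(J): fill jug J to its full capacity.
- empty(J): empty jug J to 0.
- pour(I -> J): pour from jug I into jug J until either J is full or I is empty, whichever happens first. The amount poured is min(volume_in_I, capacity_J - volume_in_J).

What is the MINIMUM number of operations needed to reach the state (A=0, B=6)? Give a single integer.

BFS from (A=0, B=0). One shortest path:
  1. fill(A) -> (A=6 B=0)
  2. pour(A -> B) -> (A=0 B=6)
Reached target in 2 moves.

Answer: 2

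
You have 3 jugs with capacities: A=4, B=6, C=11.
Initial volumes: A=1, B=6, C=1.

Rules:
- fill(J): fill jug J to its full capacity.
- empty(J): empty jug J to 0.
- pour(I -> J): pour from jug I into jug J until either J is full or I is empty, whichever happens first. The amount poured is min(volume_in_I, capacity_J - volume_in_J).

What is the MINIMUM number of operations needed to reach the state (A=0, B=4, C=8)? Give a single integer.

Answer: 4

Derivation:
BFS from (A=1, B=6, C=1). One shortest path:
  1. empty(B) -> (A=1 B=0 C=1)
  2. fill(C) -> (A=1 B=0 C=11)
  3. pour(C -> A) -> (A=4 B=0 C=8)
  4. pour(A -> B) -> (A=0 B=4 C=8)
Reached target in 4 moves.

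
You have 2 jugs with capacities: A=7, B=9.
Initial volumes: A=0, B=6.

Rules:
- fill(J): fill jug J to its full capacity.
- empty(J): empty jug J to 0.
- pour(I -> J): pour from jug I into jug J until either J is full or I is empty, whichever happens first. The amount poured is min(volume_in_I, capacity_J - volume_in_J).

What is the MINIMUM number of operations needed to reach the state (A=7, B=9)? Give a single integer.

BFS from (A=0, B=6). One shortest path:
  1. fill(A) -> (A=7 B=6)
  2. fill(B) -> (A=7 B=9)
Reached target in 2 moves.

Answer: 2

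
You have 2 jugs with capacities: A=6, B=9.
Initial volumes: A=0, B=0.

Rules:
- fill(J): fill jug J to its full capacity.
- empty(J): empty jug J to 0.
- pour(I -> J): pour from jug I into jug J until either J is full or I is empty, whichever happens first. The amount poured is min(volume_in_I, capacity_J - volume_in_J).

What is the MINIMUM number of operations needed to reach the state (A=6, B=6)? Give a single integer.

BFS from (A=0, B=0). One shortest path:
  1. fill(A) -> (A=6 B=0)
  2. pour(A -> B) -> (A=0 B=6)
  3. fill(A) -> (A=6 B=6)
Reached target in 3 moves.

Answer: 3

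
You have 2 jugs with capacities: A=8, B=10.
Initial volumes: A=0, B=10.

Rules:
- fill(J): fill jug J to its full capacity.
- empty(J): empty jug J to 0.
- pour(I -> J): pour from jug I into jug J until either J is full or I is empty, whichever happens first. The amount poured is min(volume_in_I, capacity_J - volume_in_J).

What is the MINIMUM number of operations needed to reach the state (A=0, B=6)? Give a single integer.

Answer: 7

Derivation:
BFS from (A=0, B=10). One shortest path:
  1. fill(A) -> (A=8 B=10)
  2. empty(B) -> (A=8 B=0)
  3. pour(A -> B) -> (A=0 B=8)
  4. fill(A) -> (A=8 B=8)
  5. pour(A -> B) -> (A=6 B=10)
  6. empty(B) -> (A=6 B=0)
  7. pour(A -> B) -> (A=0 B=6)
Reached target in 7 moves.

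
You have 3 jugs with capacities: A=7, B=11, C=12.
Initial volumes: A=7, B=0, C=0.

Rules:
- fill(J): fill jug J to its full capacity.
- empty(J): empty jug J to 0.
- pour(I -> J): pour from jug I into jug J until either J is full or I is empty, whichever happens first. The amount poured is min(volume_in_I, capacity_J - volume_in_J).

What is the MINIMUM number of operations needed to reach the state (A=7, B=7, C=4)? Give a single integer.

BFS from (A=7, B=0, C=0). One shortest path:
  1. fill(B) -> (A=7 B=11 C=0)
  2. pour(B -> C) -> (A=7 B=0 C=11)
  3. pour(A -> B) -> (A=0 B=7 C=11)
  4. pour(C -> A) -> (A=7 B=7 C=4)
Reached target in 4 moves.

Answer: 4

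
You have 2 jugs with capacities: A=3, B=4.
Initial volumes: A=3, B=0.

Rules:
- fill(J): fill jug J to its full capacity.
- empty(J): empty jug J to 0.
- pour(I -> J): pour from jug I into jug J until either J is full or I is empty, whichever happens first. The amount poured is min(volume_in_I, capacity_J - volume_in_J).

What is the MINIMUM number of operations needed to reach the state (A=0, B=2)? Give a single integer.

Answer: 5

Derivation:
BFS from (A=3, B=0). One shortest path:
  1. pour(A -> B) -> (A=0 B=3)
  2. fill(A) -> (A=3 B=3)
  3. pour(A -> B) -> (A=2 B=4)
  4. empty(B) -> (A=2 B=0)
  5. pour(A -> B) -> (A=0 B=2)
Reached target in 5 moves.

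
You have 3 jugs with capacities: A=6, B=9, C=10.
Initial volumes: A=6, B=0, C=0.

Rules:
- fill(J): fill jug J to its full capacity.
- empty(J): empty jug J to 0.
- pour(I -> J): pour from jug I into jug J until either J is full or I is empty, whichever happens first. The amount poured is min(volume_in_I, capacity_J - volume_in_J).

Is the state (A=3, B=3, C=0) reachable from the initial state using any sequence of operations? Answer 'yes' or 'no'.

BFS from (A=6, B=0, C=0):
  1. fill(C) -> (A=6 B=0 C=10)
  2. pour(A -> B) -> (A=0 B=6 C=10)
  3. pour(C -> A) -> (A=6 B=6 C=4)
  4. pour(A -> B) -> (A=3 B=9 C=4)
  5. pour(B -> C) -> (A=3 B=3 C=10)
  6. empty(C) -> (A=3 B=3 C=0)
Target reached → yes.

Answer: yes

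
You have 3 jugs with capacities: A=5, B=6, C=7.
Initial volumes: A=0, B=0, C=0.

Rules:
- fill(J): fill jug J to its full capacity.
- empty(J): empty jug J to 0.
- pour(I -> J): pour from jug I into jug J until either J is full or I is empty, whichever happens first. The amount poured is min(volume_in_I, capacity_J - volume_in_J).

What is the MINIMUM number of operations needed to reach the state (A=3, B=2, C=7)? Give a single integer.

BFS from (A=0, B=0, C=0). One shortest path:
  1. fill(C) -> (A=0 B=0 C=7)
  2. pour(C -> A) -> (A=5 B=0 C=2)
  3. pour(C -> B) -> (A=5 B=2 C=0)
  4. pour(A -> C) -> (A=0 B=2 C=5)
  5. fill(A) -> (A=5 B=2 C=5)
  6. pour(A -> C) -> (A=3 B=2 C=7)
Reached target in 6 moves.

Answer: 6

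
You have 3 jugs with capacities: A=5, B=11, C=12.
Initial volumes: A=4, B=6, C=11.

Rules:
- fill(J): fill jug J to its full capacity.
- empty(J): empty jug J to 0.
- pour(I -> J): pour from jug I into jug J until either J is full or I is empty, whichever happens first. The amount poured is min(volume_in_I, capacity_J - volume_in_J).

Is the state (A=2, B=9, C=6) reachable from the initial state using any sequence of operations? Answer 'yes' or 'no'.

BFS explored all 497 reachable states.
Reachable set includes: (0,0,0), (0,0,1), (0,0,2), (0,0,3), (0,0,4), (0,0,5), (0,0,6), (0,0,7), (0,0,8), (0,0,9), (0,0,10), (0,0,11) ...
Target (A=2, B=9, C=6) not in reachable set → no.

Answer: no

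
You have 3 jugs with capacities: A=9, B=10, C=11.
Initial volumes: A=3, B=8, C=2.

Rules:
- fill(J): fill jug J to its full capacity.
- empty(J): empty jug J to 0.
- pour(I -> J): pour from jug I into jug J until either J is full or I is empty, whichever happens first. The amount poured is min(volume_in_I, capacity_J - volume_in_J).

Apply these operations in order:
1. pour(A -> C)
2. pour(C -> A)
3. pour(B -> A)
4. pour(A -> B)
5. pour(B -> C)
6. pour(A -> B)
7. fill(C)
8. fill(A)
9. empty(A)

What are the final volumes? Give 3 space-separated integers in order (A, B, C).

Answer: 0 3 11

Derivation:
Step 1: pour(A -> C) -> (A=0 B=8 C=5)
Step 2: pour(C -> A) -> (A=5 B=8 C=0)
Step 3: pour(B -> A) -> (A=9 B=4 C=0)
Step 4: pour(A -> B) -> (A=3 B=10 C=0)
Step 5: pour(B -> C) -> (A=3 B=0 C=10)
Step 6: pour(A -> B) -> (A=0 B=3 C=10)
Step 7: fill(C) -> (A=0 B=3 C=11)
Step 8: fill(A) -> (A=9 B=3 C=11)
Step 9: empty(A) -> (A=0 B=3 C=11)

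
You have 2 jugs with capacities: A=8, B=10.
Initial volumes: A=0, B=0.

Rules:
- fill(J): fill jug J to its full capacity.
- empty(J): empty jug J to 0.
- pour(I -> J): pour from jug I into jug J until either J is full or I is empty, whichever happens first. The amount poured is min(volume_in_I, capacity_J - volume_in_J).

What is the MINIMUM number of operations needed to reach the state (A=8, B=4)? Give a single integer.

BFS from (A=0, B=0). One shortest path:
  1. fill(B) -> (A=0 B=10)
  2. pour(B -> A) -> (A=8 B=2)
  3. empty(A) -> (A=0 B=2)
  4. pour(B -> A) -> (A=2 B=0)
  5. fill(B) -> (A=2 B=10)
  6. pour(B -> A) -> (A=8 B=4)
Reached target in 6 moves.

Answer: 6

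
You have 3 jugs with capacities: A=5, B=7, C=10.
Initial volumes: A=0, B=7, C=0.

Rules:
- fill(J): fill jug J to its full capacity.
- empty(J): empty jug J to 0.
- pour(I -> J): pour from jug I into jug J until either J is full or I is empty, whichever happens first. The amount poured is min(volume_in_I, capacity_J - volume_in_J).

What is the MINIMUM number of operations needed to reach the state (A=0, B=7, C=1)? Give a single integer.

BFS from (A=0, B=7, C=0). One shortest path:
  1. fill(A) -> (A=5 B=7 C=0)
  2. empty(B) -> (A=5 B=0 C=0)
  3. fill(C) -> (A=5 B=0 C=10)
  4. pour(A -> B) -> (A=0 B=5 C=10)
  5. pour(C -> B) -> (A=0 B=7 C=8)
  6. empty(B) -> (A=0 B=0 C=8)
  7. pour(C -> B) -> (A=0 B=7 C=1)
Reached target in 7 moves.

Answer: 7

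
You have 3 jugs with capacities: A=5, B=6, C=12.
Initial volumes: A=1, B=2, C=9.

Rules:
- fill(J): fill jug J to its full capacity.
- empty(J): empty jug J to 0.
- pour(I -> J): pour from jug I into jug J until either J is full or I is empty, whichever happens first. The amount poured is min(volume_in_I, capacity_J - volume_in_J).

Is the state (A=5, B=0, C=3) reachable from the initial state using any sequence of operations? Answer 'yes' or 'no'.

BFS from (A=1, B=2, C=9):
  1. fill(A) -> (A=5 B=2 C=9)
  2. empty(B) -> (A=5 B=0 C=9)
  3. pour(C -> B) -> (A=5 B=6 C=3)
  4. empty(B) -> (A=5 B=0 C=3)
Target reached → yes.

Answer: yes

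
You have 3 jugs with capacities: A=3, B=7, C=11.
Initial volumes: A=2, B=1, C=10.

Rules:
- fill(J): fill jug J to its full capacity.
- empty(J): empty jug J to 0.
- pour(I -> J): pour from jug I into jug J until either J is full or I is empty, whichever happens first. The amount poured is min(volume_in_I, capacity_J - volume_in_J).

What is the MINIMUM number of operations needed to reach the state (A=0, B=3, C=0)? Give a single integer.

Answer: 2

Derivation:
BFS from (A=2, B=1, C=10). One shortest path:
  1. empty(C) -> (A=2 B=1 C=0)
  2. pour(A -> B) -> (A=0 B=3 C=0)
Reached target in 2 moves.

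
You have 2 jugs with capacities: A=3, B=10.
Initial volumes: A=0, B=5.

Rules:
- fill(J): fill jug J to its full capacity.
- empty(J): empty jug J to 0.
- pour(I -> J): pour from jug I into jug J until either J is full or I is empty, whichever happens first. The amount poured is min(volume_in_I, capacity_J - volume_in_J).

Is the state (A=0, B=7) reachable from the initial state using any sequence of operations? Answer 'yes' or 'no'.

Answer: yes

Derivation:
BFS from (A=0, B=5):
  1. fill(B) -> (A=0 B=10)
  2. pour(B -> A) -> (A=3 B=7)
  3. empty(A) -> (A=0 B=7)
Target reached → yes.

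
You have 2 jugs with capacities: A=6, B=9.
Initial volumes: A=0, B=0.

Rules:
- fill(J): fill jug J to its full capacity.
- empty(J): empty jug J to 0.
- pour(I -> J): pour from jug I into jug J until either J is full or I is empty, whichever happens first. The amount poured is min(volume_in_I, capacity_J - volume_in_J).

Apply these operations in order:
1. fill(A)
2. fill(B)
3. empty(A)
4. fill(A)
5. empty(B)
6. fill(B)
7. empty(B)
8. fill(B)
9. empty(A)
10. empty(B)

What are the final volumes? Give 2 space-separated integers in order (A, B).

Answer: 0 0

Derivation:
Step 1: fill(A) -> (A=6 B=0)
Step 2: fill(B) -> (A=6 B=9)
Step 3: empty(A) -> (A=0 B=9)
Step 4: fill(A) -> (A=6 B=9)
Step 5: empty(B) -> (A=6 B=0)
Step 6: fill(B) -> (A=6 B=9)
Step 7: empty(B) -> (A=6 B=0)
Step 8: fill(B) -> (A=6 B=9)
Step 9: empty(A) -> (A=0 B=9)
Step 10: empty(B) -> (A=0 B=0)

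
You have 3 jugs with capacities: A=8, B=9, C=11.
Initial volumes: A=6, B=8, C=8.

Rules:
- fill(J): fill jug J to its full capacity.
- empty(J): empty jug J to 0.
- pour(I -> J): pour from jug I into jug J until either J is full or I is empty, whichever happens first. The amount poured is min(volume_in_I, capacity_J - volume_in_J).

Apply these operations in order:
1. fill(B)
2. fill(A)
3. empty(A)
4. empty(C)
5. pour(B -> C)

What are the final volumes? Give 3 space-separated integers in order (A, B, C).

Answer: 0 0 9

Derivation:
Step 1: fill(B) -> (A=6 B=9 C=8)
Step 2: fill(A) -> (A=8 B=9 C=8)
Step 3: empty(A) -> (A=0 B=9 C=8)
Step 4: empty(C) -> (A=0 B=9 C=0)
Step 5: pour(B -> C) -> (A=0 B=0 C=9)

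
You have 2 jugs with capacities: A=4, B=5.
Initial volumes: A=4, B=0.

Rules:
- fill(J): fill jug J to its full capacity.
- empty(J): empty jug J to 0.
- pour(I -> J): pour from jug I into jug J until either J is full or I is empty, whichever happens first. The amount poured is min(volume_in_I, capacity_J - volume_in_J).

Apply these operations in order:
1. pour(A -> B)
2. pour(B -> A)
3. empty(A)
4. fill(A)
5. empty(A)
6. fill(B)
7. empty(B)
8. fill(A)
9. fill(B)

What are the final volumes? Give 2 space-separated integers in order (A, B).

Step 1: pour(A -> B) -> (A=0 B=4)
Step 2: pour(B -> A) -> (A=4 B=0)
Step 3: empty(A) -> (A=0 B=0)
Step 4: fill(A) -> (A=4 B=0)
Step 5: empty(A) -> (A=0 B=0)
Step 6: fill(B) -> (A=0 B=5)
Step 7: empty(B) -> (A=0 B=0)
Step 8: fill(A) -> (A=4 B=0)
Step 9: fill(B) -> (A=4 B=5)

Answer: 4 5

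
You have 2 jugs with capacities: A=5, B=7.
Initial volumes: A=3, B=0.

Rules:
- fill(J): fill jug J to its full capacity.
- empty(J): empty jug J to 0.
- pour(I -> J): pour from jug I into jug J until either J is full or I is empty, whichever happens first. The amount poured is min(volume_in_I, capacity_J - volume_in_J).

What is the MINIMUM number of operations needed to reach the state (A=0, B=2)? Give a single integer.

Answer: 4

Derivation:
BFS from (A=3, B=0). One shortest path:
  1. empty(A) -> (A=0 B=0)
  2. fill(B) -> (A=0 B=7)
  3. pour(B -> A) -> (A=5 B=2)
  4. empty(A) -> (A=0 B=2)
Reached target in 4 moves.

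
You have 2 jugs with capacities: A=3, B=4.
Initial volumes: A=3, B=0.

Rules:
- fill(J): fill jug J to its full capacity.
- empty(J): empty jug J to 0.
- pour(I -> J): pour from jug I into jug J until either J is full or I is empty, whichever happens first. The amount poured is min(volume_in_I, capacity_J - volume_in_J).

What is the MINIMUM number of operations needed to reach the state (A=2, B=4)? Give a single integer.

BFS from (A=3, B=0). One shortest path:
  1. pour(A -> B) -> (A=0 B=3)
  2. fill(A) -> (A=3 B=3)
  3. pour(A -> B) -> (A=2 B=4)
Reached target in 3 moves.

Answer: 3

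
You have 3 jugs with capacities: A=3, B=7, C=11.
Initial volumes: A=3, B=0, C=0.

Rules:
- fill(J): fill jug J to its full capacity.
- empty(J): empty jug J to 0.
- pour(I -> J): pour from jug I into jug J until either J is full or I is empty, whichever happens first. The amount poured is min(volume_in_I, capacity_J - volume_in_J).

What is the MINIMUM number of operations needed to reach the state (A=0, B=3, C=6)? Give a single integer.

BFS from (A=3, B=0, C=0). One shortest path:
  1. pour(A -> B) -> (A=0 B=3 C=0)
  2. fill(A) -> (A=3 B=3 C=0)
  3. pour(A -> C) -> (A=0 B=3 C=3)
  4. fill(A) -> (A=3 B=3 C=3)
  5. pour(A -> C) -> (A=0 B=3 C=6)
Reached target in 5 moves.

Answer: 5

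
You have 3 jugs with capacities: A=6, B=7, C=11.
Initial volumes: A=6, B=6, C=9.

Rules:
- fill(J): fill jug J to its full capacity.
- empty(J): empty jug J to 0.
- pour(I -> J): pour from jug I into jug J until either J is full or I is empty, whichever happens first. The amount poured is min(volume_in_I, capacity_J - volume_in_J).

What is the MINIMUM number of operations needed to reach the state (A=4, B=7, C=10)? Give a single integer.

Answer: 2

Derivation:
BFS from (A=6, B=6, C=9). One shortest path:
  1. pour(A -> C) -> (A=4 B=6 C=11)
  2. pour(C -> B) -> (A=4 B=7 C=10)
Reached target in 2 moves.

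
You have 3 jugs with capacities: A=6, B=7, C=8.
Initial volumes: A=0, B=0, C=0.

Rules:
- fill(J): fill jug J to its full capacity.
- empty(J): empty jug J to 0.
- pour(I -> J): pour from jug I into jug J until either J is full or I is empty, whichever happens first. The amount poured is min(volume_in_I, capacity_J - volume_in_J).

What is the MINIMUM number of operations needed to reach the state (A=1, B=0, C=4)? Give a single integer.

BFS from (A=0, B=0, C=0). One shortest path:
  1. fill(A) -> (A=6 B=0 C=0)
  2. fill(B) -> (A=6 B=7 C=0)
  3. pour(A -> C) -> (A=0 B=7 C=6)
  4. pour(B -> A) -> (A=6 B=1 C=6)
  5. pour(A -> C) -> (A=4 B=1 C=8)
  6. empty(C) -> (A=4 B=1 C=0)
  7. pour(A -> C) -> (A=0 B=1 C=4)
  8. pour(B -> A) -> (A=1 B=0 C=4)
Reached target in 8 moves.

Answer: 8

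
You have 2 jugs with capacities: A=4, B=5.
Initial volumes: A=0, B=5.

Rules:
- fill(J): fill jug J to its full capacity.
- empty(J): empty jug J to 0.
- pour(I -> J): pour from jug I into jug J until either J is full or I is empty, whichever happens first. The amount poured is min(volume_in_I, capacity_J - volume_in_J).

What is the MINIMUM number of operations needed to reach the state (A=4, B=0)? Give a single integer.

Answer: 2

Derivation:
BFS from (A=0, B=5). One shortest path:
  1. fill(A) -> (A=4 B=5)
  2. empty(B) -> (A=4 B=0)
Reached target in 2 moves.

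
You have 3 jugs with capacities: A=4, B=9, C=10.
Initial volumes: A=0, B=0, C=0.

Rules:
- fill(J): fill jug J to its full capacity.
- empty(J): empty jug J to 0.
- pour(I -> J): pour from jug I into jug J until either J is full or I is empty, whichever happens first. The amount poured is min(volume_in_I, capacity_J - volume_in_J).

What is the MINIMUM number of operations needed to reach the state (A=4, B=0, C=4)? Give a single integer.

BFS from (A=0, B=0, C=0). One shortest path:
  1. fill(A) -> (A=4 B=0 C=0)
  2. pour(A -> C) -> (A=0 B=0 C=4)
  3. fill(A) -> (A=4 B=0 C=4)
Reached target in 3 moves.

Answer: 3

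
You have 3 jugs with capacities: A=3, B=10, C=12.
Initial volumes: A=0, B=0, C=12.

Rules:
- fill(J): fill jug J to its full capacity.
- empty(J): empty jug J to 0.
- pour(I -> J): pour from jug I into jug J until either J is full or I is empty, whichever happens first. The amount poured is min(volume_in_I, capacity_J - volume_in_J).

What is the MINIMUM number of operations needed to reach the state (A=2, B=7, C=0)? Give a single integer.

Answer: 4

Derivation:
BFS from (A=0, B=0, C=12). One shortest path:
  1. pour(C -> B) -> (A=0 B=10 C=2)
  2. pour(B -> A) -> (A=3 B=7 C=2)
  3. empty(A) -> (A=0 B=7 C=2)
  4. pour(C -> A) -> (A=2 B=7 C=0)
Reached target in 4 moves.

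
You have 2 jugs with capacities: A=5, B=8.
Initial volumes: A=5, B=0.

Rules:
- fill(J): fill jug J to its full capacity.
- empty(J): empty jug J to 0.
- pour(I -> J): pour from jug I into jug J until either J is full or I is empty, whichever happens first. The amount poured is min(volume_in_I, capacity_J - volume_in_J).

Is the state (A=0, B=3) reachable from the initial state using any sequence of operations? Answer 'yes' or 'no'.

BFS from (A=5, B=0):
  1. empty(A) -> (A=0 B=0)
  2. fill(B) -> (A=0 B=8)
  3. pour(B -> A) -> (A=5 B=3)
  4. empty(A) -> (A=0 B=3)
Target reached → yes.

Answer: yes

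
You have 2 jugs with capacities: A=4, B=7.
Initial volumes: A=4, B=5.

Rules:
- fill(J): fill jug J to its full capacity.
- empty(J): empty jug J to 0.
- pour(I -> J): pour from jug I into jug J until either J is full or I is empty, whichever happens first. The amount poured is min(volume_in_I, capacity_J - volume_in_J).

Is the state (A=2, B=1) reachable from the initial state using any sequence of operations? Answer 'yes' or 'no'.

BFS explored all 22 reachable states.
Reachable set includes: (0,0), (0,1), (0,2), (0,3), (0,4), (0,5), (0,6), (0,7), (1,0), (1,7), (2,0), (2,7) ...
Target (A=2, B=1) not in reachable set → no.

Answer: no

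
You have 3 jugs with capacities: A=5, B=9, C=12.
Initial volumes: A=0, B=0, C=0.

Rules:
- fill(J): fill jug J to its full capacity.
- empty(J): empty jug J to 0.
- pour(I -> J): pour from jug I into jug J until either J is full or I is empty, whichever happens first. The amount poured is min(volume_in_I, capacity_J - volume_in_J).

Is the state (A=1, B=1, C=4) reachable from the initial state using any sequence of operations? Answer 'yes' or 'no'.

Answer: no

Derivation:
BFS explored all 428 reachable states.
Reachable set includes: (0,0,0), (0,0,1), (0,0,2), (0,0,3), (0,0,4), (0,0,5), (0,0,6), (0,0,7), (0,0,8), (0,0,9), (0,0,10), (0,0,11) ...
Target (A=1, B=1, C=4) not in reachable set → no.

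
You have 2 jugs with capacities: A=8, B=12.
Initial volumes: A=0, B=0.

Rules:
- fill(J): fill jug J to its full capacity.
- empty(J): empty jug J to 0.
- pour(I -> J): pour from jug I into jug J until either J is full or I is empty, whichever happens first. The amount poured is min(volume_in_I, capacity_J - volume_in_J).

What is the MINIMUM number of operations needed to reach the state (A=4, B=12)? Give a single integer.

Answer: 4

Derivation:
BFS from (A=0, B=0). One shortest path:
  1. fill(A) -> (A=8 B=0)
  2. pour(A -> B) -> (A=0 B=8)
  3. fill(A) -> (A=8 B=8)
  4. pour(A -> B) -> (A=4 B=12)
Reached target in 4 moves.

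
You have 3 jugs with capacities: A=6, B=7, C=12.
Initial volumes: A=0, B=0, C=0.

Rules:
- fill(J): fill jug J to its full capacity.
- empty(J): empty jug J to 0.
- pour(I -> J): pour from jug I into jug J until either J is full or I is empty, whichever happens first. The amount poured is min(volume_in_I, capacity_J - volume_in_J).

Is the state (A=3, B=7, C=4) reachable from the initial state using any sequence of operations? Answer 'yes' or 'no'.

Answer: yes

Derivation:
BFS from (A=0, B=0, C=0):
  1. fill(B) -> (A=0 B=7 C=0)
  2. pour(B -> C) -> (A=0 B=0 C=7)
  3. fill(B) -> (A=0 B=7 C=7)
  4. pour(B -> C) -> (A=0 B=2 C=12)
  5. pour(B -> A) -> (A=2 B=0 C=12)
  6. pour(C -> B) -> (A=2 B=7 C=5)
  7. pour(B -> A) -> (A=6 B=3 C=5)
  8. pour(A -> C) -> (A=0 B=3 C=11)
  9. pour(B -> A) -> (A=3 B=0 C=11)
  10. pour(C -> B) -> (A=3 B=7 C=4)
Target reached → yes.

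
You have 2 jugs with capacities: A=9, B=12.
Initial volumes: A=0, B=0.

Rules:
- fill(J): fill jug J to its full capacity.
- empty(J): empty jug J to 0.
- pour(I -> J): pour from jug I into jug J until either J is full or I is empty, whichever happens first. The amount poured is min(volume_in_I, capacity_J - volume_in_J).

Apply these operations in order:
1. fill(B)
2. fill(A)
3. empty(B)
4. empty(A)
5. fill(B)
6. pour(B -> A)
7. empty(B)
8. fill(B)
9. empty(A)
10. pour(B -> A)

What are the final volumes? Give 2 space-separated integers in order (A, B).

Answer: 9 3

Derivation:
Step 1: fill(B) -> (A=0 B=12)
Step 2: fill(A) -> (A=9 B=12)
Step 3: empty(B) -> (A=9 B=0)
Step 4: empty(A) -> (A=0 B=0)
Step 5: fill(B) -> (A=0 B=12)
Step 6: pour(B -> A) -> (A=9 B=3)
Step 7: empty(B) -> (A=9 B=0)
Step 8: fill(B) -> (A=9 B=12)
Step 9: empty(A) -> (A=0 B=12)
Step 10: pour(B -> A) -> (A=9 B=3)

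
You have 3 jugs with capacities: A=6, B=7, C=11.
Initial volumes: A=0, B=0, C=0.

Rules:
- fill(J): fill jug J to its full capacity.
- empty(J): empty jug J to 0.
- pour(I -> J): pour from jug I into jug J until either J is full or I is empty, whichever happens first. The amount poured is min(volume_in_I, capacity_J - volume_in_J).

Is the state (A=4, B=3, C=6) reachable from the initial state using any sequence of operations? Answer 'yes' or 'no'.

Answer: no

Derivation:
BFS explored all 372 reachable states.
Reachable set includes: (0,0,0), (0,0,1), (0,0,2), (0,0,3), (0,0,4), (0,0,5), (0,0,6), (0,0,7), (0,0,8), (0,0,9), (0,0,10), (0,0,11) ...
Target (A=4, B=3, C=6) not in reachable set → no.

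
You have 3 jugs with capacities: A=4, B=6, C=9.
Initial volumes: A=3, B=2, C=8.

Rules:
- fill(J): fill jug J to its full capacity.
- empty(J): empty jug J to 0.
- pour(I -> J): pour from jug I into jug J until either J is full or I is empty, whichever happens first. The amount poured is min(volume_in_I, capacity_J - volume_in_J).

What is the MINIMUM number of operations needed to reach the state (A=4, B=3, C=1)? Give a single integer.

BFS from (A=3, B=2, C=8). One shortest path:
  1. fill(C) -> (A=3 B=2 C=9)
  2. pour(C -> B) -> (A=3 B=6 C=5)
  3. empty(B) -> (A=3 B=0 C=5)
  4. pour(A -> B) -> (A=0 B=3 C=5)
  5. pour(C -> A) -> (A=4 B=3 C=1)
Reached target in 5 moves.

Answer: 5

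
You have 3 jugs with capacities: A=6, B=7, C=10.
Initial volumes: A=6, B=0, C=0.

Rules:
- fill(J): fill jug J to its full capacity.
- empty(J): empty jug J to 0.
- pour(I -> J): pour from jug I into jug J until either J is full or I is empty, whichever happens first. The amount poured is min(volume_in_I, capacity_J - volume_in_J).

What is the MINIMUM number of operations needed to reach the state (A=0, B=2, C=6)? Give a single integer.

BFS from (A=6, B=0, C=0). One shortest path:
  1. pour(A -> B) -> (A=0 B=6 C=0)
  2. fill(A) -> (A=6 B=6 C=0)
  3. pour(A -> C) -> (A=0 B=6 C=6)
  4. fill(A) -> (A=6 B=6 C=6)
  5. pour(B -> C) -> (A=6 B=2 C=10)
  6. empty(C) -> (A=6 B=2 C=0)
  7. pour(A -> C) -> (A=0 B=2 C=6)
Reached target in 7 moves.

Answer: 7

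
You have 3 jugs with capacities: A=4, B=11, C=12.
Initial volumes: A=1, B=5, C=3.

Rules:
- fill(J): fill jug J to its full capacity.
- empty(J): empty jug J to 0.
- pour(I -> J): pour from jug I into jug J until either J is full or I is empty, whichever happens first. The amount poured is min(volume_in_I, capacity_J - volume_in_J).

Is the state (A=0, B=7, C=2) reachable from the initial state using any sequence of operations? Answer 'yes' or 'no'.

BFS from (A=1, B=5, C=3):
  1. pour(B -> A) -> (A=4 B=2 C=3)
  2. pour(A -> C) -> (A=0 B=2 C=7)
  3. pour(B -> A) -> (A=2 B=0 C=7)
  4. pour(C -> B) -> (A=2 B=7 C=0)
  5. pour(A -> C) -> (A=0 B=7 C=2)
Target reached → yes.

Answer: yes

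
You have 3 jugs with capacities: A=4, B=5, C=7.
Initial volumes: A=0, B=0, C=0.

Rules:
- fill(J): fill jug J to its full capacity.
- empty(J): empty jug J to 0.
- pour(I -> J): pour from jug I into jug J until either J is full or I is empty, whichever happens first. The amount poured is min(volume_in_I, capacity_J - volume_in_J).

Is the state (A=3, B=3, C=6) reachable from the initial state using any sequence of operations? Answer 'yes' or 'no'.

Answer: no

Derivation:
BFS explored all 168 reachable states.
Reachable set includes: (0,0,0), (0,0,1), (0,0,2), (0,0,3), (0,0,4), (0,0,5), (0,0,6), (0,0,7), (0,1,0), (0,1,1), (0,1,2), (0,1,3) ...
Target (A=3, B=3, C=6) not in reachable set → no.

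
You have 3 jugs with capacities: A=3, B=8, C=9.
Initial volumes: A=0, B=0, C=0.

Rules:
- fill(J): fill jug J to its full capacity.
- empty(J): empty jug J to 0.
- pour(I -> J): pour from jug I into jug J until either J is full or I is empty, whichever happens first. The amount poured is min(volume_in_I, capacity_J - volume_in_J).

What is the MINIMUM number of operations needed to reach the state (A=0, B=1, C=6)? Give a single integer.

Answer: 7

Derivation:
BFS from (A=0, B=0, C=0). One shortest path:
  1. fill(C) -> (A=0 B=0 C=9)
  2. pour(C -> B) -> (A=0 B=8 C=1)
  3. empty(B) -> (A=0 B=0 C=1)
  4. pour(C -> B) -> (A=0 B=1 C=0)
  5. fill(C) -> (A=0 B=1 C=9)
  6. pour(C -> A) -> (A=3 B=1 C=6)
  7. empty(A) -> (A=0 B=1 C=6)
Reached target in 7 moves.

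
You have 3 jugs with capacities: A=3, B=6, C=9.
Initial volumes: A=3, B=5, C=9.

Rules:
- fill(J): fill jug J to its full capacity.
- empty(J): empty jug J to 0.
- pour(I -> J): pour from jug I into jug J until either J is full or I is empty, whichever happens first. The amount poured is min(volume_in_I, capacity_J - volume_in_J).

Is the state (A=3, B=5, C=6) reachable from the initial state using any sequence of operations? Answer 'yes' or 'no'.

Answer: yes

Derivation:
BFS from (A=3, B=5, C=9):
  1. empty(A) -> (A=0 B=5 C=9)
  2. pour(C -> A) -> (A=3 B=5 C=6)
Target reached → yes.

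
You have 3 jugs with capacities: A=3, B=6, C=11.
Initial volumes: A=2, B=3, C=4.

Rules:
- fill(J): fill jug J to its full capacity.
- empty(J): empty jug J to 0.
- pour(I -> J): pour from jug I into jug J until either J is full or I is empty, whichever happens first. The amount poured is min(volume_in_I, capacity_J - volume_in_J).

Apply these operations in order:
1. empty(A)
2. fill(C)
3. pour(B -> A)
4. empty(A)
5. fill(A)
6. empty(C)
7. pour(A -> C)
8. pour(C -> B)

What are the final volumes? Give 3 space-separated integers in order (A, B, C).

Answer: 0 3 0

Derivation:
Step 1: empty(A) -> (A=0 B=3 C=4)
Step 2: fill(C) -> (A=0 B=3 C=11)
Step 3: pour(B -> A) -> (A=3 B=0 C=11)
Step 4: empty(A) -> (A=0 B=0 C=11)
Step 5: fill(A) -> (A=3 B=0 C=11)
Step 6: empty(C) -> (A=3 B=0 C=0)
Step 7: pour(A -> C) -> (A=0 B=0 C=3)
Step 8: pour(C -> B) -> (A=0 B=3 C=0)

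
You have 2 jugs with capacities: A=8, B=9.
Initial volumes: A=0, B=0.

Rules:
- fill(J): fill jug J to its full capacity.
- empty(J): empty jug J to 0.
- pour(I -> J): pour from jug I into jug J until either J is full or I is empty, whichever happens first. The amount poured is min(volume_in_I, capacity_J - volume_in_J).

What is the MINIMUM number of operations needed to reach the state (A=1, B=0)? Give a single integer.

Answer: 4

Derivation:
BFS from (A=0, B=0). One shortest path:
  1. fill(B) -> (A=0 B=9)
  2. pour(B -> A) -> (A=8 B=1)
  3. empty(A) -> (A=0 B=1)
  4. pour(B -> A) -> (A=1 B=0)
Reached target in 4 moves.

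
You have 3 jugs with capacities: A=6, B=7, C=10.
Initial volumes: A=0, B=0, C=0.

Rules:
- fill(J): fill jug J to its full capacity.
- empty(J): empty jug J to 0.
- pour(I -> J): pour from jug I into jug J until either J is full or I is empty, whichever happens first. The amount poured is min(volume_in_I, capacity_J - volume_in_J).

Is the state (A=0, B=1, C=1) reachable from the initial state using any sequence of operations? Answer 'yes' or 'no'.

Answer: yes

Derivation:
BFS from (A=0, B=0, C=0):
  1. fill(B) -> (A=0 B=7 C=0)
  2. pour(B -> A) -> (A=6 B=1 C=0)
  3. empty(A) -> (A=0 B=1 C=0)
  4. pour(B -> C) -> (A=0 B=0 C=1)
  5. fill(B) -> (A=0 B=7 C=1)
  6. pour(B -> A) -> (A=6 B=1 C=1)
  7. empty(A) -> (A=0 B=1 C=1)
Target reached → yes.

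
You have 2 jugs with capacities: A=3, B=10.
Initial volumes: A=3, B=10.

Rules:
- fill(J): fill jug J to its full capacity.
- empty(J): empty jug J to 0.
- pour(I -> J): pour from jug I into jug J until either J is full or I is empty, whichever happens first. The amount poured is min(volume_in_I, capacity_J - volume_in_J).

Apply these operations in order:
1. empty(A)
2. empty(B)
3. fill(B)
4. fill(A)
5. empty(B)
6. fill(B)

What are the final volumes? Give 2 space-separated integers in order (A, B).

Answer: 3 10

Derivation:
Step 1: empty(A) -> (A=0 B=10)
Step 2: empty(B) -> (A=0 B=0)
Step 3: fill(B) -> (A=0 B=10)
Step 4: fill(A) -> (A=3 B=10)
Step 5: empty(B) -> (A=3 B=0)
Step 6: fill(B) -> (A=3 B=10)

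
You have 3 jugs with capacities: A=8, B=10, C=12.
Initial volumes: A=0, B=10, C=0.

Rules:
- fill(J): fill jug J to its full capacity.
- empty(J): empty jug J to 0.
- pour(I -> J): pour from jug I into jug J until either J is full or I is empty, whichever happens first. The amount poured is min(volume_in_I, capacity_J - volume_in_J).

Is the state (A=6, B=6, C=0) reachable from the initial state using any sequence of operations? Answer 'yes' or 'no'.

BFS from (A=0, B=10, C=0):
  1. pour(B -> A) -> (A=8 B=2 C=0)
  2. pour(A -> C) -> (A=0 B=2 C=8)
  3. pour(B -> A) -> (A=2 B=0 C=8)
  4. fill(B) -> (A=2 B=10 C=8)
  5. pour(B -> C) -> (A=2 B=6 C=12)
  6. pour(C -> A) -> (A=8 B=6 C=6)
  7. empty(A) -> (A=0 B=6 C=6)
  8. pour(C -> A) -> (A=6 B=6 C=0)
Target reached → yes.

Answer: yes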